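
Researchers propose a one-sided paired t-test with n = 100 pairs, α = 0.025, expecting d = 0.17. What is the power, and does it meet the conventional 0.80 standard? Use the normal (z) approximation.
Power ≈ 0.40; the study is underpowered (power < 0.80)

Power calculation (paired t-test, normal approximation):
z_β = d · √n - z_α
z_β = 0.17 · √100 - 1.960
z_β = 0.17 · 10.000 - 1.960
z_β = -0.260

Power = Φ(z_β) = Φ(-0.260) ≈ 0.397

Effect size d = 0.17 is very small by Cohen's convention (0.2/0.5/0.8).

Threshold: power ≥ 0.80 is conventionally adequate.
Power ≈ 0.40 → the study is underpowered (power < 0.80).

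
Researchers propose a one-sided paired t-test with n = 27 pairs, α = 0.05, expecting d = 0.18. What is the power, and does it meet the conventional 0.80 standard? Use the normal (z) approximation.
Power ≈ 0.24; the study is underpowered (power < 0.80)

Power calculation (paired t-test, normal approximation):
z_β = d · √n - z_α
z_β = 0.18 · √27 - 1.645
z_β = 0.18 · 5.196 - 1.645
z_β = -0.710

Power = Φ(z_β) = Φ(-0.710) ≈ 0.239

Effect size d = 0.18 is very small by Cohen's convention (0.2/0.5/0.8).

Threshold: power ≥ 0.80 is conventionally adequate.
Power ≈ 0.24 → the study is underpowered (power < 0.80).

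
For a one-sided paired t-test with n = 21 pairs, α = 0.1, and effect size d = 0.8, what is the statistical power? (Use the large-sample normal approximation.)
Power ≈ 0.99

Power calculation (paired t-test, normal approximation):
z_β = d · √n - z_α
z_β = 0.8 · √21 - 1.282
z_β = 0.8 · 4.583 - 1.282
z_β = 2.385

Power = Φ(z_β) = Φ(2.385) ≈ 0.991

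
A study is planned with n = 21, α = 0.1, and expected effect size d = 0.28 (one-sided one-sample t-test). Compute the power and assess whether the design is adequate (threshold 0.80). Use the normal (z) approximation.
Power ≈ 0.50; the study is underpowered (power < 0.80)

Power calculation (one-sample t-test, normal approximation):
z_β = d · √n - z_α
z_β = 0.28 · √21 - 1.282
z_β = 0.28 · 4.583 - 1.282
z_β = 0.002

Power = Φ(z_β) = Φ(0.002) ≈ 0.501

Effect size d = 0.28 is small by Cohen's convention (0.2/0.5/0.8).

Threshold: power ≥ 0.80 is conventionally adequate.
Power ≈ 0.50 → the study is underpowered (power < 0.80).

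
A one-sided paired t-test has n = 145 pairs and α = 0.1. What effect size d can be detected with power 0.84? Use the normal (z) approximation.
d ≈ 0.19

Minimum detectable effect (paired t-test, normal approximation):
d = (z_α + z_β) / √n
d = (1.282 + 0.994) / √145
d = 2.276 / 12.042
d ≈ 0.19

By Cohen's convention (0.2 small / 0.5 medium / 0.8 large): very small effect.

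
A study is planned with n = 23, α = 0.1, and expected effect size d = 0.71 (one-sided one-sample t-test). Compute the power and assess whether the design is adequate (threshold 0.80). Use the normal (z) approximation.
Power ≈ 0.98; the study is adequately powered (power ≥ 0.80)

Power calculation (one-sample t-test, normal approximation):
z_β = d · √n - z_α
z_β = 0.71 · √23 - 1.282
z_β = 0.71 · 4.796 - 1.282
z_β = 2.123

Power = Φ(z_β) = Φ(2.123) ≈ 0.983

Effect size d = 0.71 is medium by Cohen's convention (0.2/0.5/0.8).

Threshold: power ≥ 0.80 is conventionally adequate.
Power ≈ 0.98 → the study is adequately powered (power ≥ 0.80).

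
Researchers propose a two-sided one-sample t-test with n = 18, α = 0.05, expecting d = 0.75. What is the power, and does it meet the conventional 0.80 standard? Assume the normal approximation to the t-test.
Power ≈ 0.89; the study is adequately powered (power ≥ 0.80)

Power calculation (one-sample t-test, normal approximation):
z_β = d · √n - z_{α/2}
z_β = 0.75 · √18 - 1.960
z_β = 0.75 · 4.243 - 1.960
z_β = 1.222

Power = Φ(z_β) = Φ(1.222) ≈ 0.889

Effect size d = 0.75 is medium by Cohen's convention (0.2/0.5/0.8).

Threshold: power ≥ 0.80 is conventionally adequate.
Power ≈ 0.89 → the study is adequately powered (power ≥ 0.80).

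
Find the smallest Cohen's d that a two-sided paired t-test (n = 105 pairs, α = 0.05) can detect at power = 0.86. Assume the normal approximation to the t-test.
d ≈ 0.30

Minimum detectable effect (paired t-test, normal approximation):
d = (z_{α/2} + z_β) / √n
d = (1.960 + 1.080) / √105
d = 3.040 / 10.247
d ≈ 0.30

By Cohen's convention (0.2 small / 0.5 medium / 0.8 large): small effect.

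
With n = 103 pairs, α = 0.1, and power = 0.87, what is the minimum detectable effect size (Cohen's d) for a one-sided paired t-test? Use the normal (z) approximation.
d ≈ 0.24

Minimum detectable effect (paired t-test, normal approximation):
d = (z_α + z_β) / √n
d = (1.282 + 1.126) / √103
d = 2.408 / 10.149
d ≈ 0.24

By Cohen's convention (0.2 small / 0.5 medium / 0.8 large): small effect.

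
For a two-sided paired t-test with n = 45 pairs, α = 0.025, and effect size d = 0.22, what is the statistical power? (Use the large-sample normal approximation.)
Power ≈ 0.22

Power calculation (paired t-test, normal approximation):
z_β = d · √n - z_{α/2}
z_β = 0.22 · √45 - 2.241
z_β = 0.22 · 6.708 - 2.241
z_β = -0.766

Power = Φ(z_β) = Φ(-0.766) ≈ 0.222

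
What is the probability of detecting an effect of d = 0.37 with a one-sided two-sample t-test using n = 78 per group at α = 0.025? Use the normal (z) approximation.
Power ≈ 0.64

Power calculation (two-sample t-test, normal approximation):
z_β = d · √(n/2) - z_α
z_β = 0.37 · √(78/2) - 1.960
z_β = 0.37 · 6.245 - 1.960
z_β = 0.351

Power = Φ(z_β) = Φ(0.351) ≈ 0.637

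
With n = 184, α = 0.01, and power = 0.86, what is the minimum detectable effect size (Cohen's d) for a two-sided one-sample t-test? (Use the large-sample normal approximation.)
d ≈ 0.27

Minimum detectable effect (one-sample t-test, normal approximation):
d = (z_{α/2} + z_β) / √n
d = (2.576 + 1.080) / √184
d = 3.656 / 13.565
d ≈ 0.27

By Cohen's convention (0.2 small / 0.5 medium / 0.8 large): small effect.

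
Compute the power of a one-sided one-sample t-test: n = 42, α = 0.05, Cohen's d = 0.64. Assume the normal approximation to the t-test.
Power ≈ 0.99

Power calculation (one-sample t-test, normal approximation):
z_β = d · √n - z_α
z_β = 0.64 · √42 - 1.645
z_β = 0.64 · 6.481 - 1.645
z_β = 2.503

Power = Φ(z_β) = Φ(2.503) ≈ 0.994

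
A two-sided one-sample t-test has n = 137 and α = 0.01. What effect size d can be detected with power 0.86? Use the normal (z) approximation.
d ≈ 0.31

Minimum detectable effect (one-sample t-test, normal approximation):
d = (z_{α/2} + z_β) / √n
d = (2.576 + 1.080) / √137
d = 3.656 / 11.705
d ≈ 0.31

By Cohen's convention (0.2 small / 0.5 medium / 0.8 large): small effect.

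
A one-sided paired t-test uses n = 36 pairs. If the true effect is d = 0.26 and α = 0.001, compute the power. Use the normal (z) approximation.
Power ≈ 0.06

Power calculation (paired t-test, normal approximation):
z_β = d · √n - z_α
z_β = 0.26 · √36 - 3.090
z_β = 0.26 · 6.000 - 3.090
z_β = -1.530

Power = Φ(z_β) = Φ(-1.530) ≈ 0.063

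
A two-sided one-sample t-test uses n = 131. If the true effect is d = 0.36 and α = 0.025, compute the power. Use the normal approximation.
Power ≈ 0.97

Power calculation (one-sample t-test, normal approximation):
z_β = d · √n - z_{α/2}
z_β = 0.36 · √131 - 2.241
z_β = 0.36 · 11.446 - 2.241
z_β = 1.879

Power = Φ(z_β) = Φ(1.879) ≈ 0.970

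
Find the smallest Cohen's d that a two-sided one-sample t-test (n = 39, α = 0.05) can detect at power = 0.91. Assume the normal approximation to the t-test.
d ≈ 0.53

Minimum detectable effect (one-sample t-test, normal approximation):
d = (z_{α/2} + z_β) / √n
d = (1.960 + 1.341) / √39
d = 3.301 / 6.245
d ≈ 0.53

By Cohen's convention (0.2 small / 0.5 medium / 0.8 large): medium effect.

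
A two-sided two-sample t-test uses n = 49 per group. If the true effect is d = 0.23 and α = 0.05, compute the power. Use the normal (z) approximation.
Power ≈ 0.21

Power calculation (two-sample t-test, normal approximation):
z_β = d · √(n/2) - z_{α/2}
z_β = 0.23 · √(49/2) - 1.960
z_β = 0.23 · 4.950 - 1.960
z_β = -0.822

Power = Φ(z_β) = Φ(-0.822) ≈ 0.206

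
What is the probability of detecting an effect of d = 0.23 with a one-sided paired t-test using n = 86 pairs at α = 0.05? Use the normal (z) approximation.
Power ≈ 0.69

Power calculation (paired t-test, normal approximation):
z_β = d · √n - z_α
z_β = 0.23 · √86 - 1.645
z_β = 0.23 · 9.274 - 1.645
z_β = 0.488

Power = Φ(z_β) = Φ(0.488) ≈ 0.687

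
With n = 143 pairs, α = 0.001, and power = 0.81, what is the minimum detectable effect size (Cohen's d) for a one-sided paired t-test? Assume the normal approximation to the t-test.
d ≈ 0.33

Minimum detectable effect (paired t-test, normal approximation):
d = (z_α + z_β) / √n
d = (3.090 + 0.878) / √143
d = 3.968 / 11.958
d ≈ 0.33

By Cohen's convention (0.2 small / 0.5 medium / 0.8 large): small effect.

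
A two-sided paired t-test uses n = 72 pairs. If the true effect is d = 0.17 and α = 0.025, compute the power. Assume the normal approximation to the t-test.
Power ≈ 0.21

Power calculation (paired t-test, normal approximation):
z_β = d · √n - z_{α/2}
z_β = 0.17 · √72 - 2.241
z_β = 0.17 · 8.485 - 2.241
z_β = -0.799

Power = Φ(z_β) = Φ(-0.799) ≈ 0.212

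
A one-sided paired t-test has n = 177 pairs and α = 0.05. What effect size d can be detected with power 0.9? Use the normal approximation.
d ≈ 0.22

Minimum detectable effect (paired t-test, normal approximation):
d = (z_α + z_β) / √n
d = (1.645 + 1.282) / √177
d = 2.926 / 13.304
d ≈ 0.22

By Cohen's convention (0.2 small / 0.5 medium / 0.8 large): small effect.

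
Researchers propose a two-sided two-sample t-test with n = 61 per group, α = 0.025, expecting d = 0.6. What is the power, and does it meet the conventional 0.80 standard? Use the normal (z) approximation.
Power ≈ 0.86; the study is adequately powered (power ≥ 0.80)

Power calculation (two-sample t-test, normal approximation):
z_β = d · √(n/2) - z_{α/2}
z_β = 0.6 · √(61/2) - 2.241
z_β = 0.6 · 5.523 - 2.241
z_β = 1.072

Power = Φ(z_β) = Φ(1.072) ≈ 0.858

Effect size d = 0.6 is medium by Cohen's convention (0.2/0.5/0.8).

Threshold: power ≥ 0.80 is conventionally adequate.
Power ≈ 0.86 → the study is adequately powered (power ≥ 0.80).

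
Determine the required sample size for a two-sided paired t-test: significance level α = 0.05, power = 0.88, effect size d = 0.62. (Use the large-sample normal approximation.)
n = 26 pairs

Sample size formula (paired t-test, normal approximation):
n = ((z_{α/2} + z_β) / d)²

z_{α/2} = 1.960 (for α = 0.05, two-sided)
z_β = 1.175 (for power = 0.88)
d = 0.62

n = ((1.960 + 1.175) / 0.62)²
n = (5.056)²
n ≈ 25.56
Round up to the next whole number: n = 26 pairs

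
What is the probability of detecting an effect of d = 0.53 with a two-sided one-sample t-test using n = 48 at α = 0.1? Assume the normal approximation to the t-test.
Power ≈ 0.98

Power calculation (one-sample t-test, normal approximation):
z_β = d · √n - z_{α/2}
z_β = 0.53 · √48 - 1.645
z_β = 0.53 · 6.928 - 1.645
z_β = 2.027

Power = Φ(z_β) = Φ(2.027) ≈ 0.979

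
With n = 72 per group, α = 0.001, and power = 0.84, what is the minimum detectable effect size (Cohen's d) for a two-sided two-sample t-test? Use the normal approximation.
d ≈ 0.71

Minimum detectable effect (two-sample t-test, normal approximation):
d = (z_{α/2} + z_β) / √(n/2)
d = (3.291 + 0.994) / √(72/2)
d = 4.285 / 6.000
d ≈ 0.71

By Cohen's convention (0.2 small / 0.5 medium / 0.8 large): medium effect.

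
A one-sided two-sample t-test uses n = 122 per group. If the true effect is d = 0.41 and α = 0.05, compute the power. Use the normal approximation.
Power ≈ 0.94

Power calculation (two-sample t-test, normal approximation):
z_β = d · √(n/2) - z_α
z_β = 0.41 · √(122/2) - 1.645
z_β = 0.41 · 7.810 - 1.645
z_β = 1.557

Power = Φ(z_β) = Φ(1.557) ≈ 0.940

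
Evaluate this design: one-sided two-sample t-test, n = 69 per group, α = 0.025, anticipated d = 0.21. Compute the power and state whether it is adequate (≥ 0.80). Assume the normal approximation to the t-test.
Power ≈ 0.23; the study is underpowered (power < 0.80)

Power calculation (two-sample t-test, normal approximation):
z_β = d · √(n/2) - z_α
z_β = 0.21 · √(69/2) - 1.960
z_β = 0.21 · 5.874 - 1.960
z_β = -0.726

Power = Φ(z_β) = Φ(-0.726) ≈ 0.234

Effect size d = 0.21 is small by Cohen's convention (0.2/0.5/0.8).

Threshold: power ≥ 0.80 is conventionally adequate.
Power ≈ 0.23 → the study is underpowered (power < 0.80).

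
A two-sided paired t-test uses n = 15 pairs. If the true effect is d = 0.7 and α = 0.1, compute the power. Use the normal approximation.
Power ≈ 0.86

Power calculation (paired t-test, normal approximation):
z_β = d · √n - z_{α/2}
z_β = 0.7 · √15 - 1.645
z_β = 0.7 · 3.873 - 1.645
z_β = 1.066

Power = Φ(z_β) = Φ(1.066) ≈ 0.857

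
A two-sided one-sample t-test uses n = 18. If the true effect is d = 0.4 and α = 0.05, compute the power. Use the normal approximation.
Power ≈ 0.40

Power calculation (one-sample t-test, normal approximation):
z_β = d · √n - z_{α/2}
z_β = 0.4 · √18 - 1.960
z_β = 0.4 · 4.243 - 1.960
z_β = -0.263

Power = Φ(z_β) = Φ(-0.263) ≈ 0.396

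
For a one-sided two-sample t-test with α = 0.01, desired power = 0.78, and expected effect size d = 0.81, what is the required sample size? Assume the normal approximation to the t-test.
n = 30 per group

Sample size formula (two-sample t-test, normal approximation):
n = 2 · ((z_α + z_β) / d)²

z_α = 2.326 (for α = 0.01, one-sided)
z_β = 0.772 (for power = 0.78)
d = 0.81

n = 2 · ((2.326 + 0.772) / 0.81)²
n = 2 · (3.825)²
n ≈ 29.26
Round up to the next whole number: n = 30 per group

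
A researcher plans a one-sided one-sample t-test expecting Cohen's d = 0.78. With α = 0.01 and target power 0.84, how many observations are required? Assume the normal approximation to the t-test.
n = 19

Sample size formula (one-sample t-test, normal approximation):
n = ((z_α + z_β) / d)²

z_α = 2.326 (for α = 0.01, one-sided)
z_β = 0.994 (for power = 0.84)
d = 0.78

n = ((2.326 + 0.994) / 0.78)²
n = (4.256)²
n ≈ 18.11
Round up to the next whole number: n = 19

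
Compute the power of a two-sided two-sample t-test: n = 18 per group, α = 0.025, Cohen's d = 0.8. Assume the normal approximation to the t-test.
Power ≈ 0.56

Power calculation (two-sample t-test, normal approximation):
z_β = d · √(n/2) - z_{α/2}
z_β = 0.8 · √(18/2) - 2.241
z_β = 0.8 · 3.000 - 2.241
z_β = 0.159

Power = Φ(z_β) = Φ(0.159) ≈ 0.563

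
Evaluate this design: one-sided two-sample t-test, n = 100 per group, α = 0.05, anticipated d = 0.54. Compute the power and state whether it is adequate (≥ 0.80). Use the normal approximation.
Power ≈ 0.99; the study is adequately powered (power ≥ 0.80)

Power calculation (two-sample t-test, normal approximation):
z_β = d · √(n/2) - z_α
z_β = 0.54 · √(100/2) - 1.645
z_β = 0.54 · 7.071 - 1.645
z_β = 2.174

Power = Φ(z_β) = Φ(2.174) ≈ 0.985

Effect size d = 0.54 is medium by Cohen's convention (0.2/0.5/0.8).

Threshold: power ≥ 0.80 is conventionally adequate.
Power ≈ 0.99 → the study is adequately powered (power ≥ 0.80).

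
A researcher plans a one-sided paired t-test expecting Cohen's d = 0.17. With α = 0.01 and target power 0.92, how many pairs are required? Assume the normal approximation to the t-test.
n = 482 pairs

Sample size formula (paired t-test, normal approximation):
n = ((z_α + z_β) / d)²

z_α = 2.326 (for α = 0.01, one-sided)
z_β = 1.405 (for power = 0.92)
d = 0.17

n = ((2.326 + 1.405) / 0.17)²
n = (21.947)²
n ≈ 481.67
Round up to the next whole number: n = 482 pairs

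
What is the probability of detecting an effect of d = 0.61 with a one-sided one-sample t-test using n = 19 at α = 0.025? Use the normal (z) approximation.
Power ≈ 0.76

Power calculation (one-sample t-test, normal approximation):
z_β = d · √n - z_α
z_β = 0.61 · √19 - 1.960
z_β = 0.61 · 4.359 - 1.960
z_β = 0.699

Power = Φ(z_β) = Φ(0.699) ≈ 0.758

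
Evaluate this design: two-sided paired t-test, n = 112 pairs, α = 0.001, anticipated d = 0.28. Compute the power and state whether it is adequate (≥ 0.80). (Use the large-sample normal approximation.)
Power ≈ 0.37; the study is underpowered (power < 0.80)

Power calculation (paired t-test, normal approximation):
z_β = d · √n - z_{α/2}
z_β = 0.28 · √112 - 3.291
z_β = 0.28 · 10.583 - 3.291
z_β = -0.327

Power = Φ(z_β) = Φ(-0.327) ≈ 0.372

Effect size d = 0.28 is small by Cohen's convention (0.2/0.5/0.8).

Threshold: power ≥ 0.80 is conventionally adequate.
Power ≈ 0.37 → the study is underpowered (power < 0.80).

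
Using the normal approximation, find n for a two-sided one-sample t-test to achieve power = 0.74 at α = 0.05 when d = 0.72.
n = 14

Sample size formula (one-sample t-test, normal approximation):
n = ((z_{α/2} + z_β) / d)²

z_{α/2} = 1.960 (for α = 0.05, two-sided)
z_β = 0.643 (for power = 0.74)
d = 0.72

n = ((1.960 + 0.643) / 0.72)²
n = (3.615)²
n ≈ 13.07
Round up to the next whole number: n = 14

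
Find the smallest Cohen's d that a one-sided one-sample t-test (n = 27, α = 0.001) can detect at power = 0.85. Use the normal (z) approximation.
d ≈ 0.79

Minimum detectable effect (one-sample t-test, normal approximation):
d = (z_α + z_β) / √n
d = (3.090 + 1.036) / √27
d = 4.127 / 5.196
d ≈ 0.79

By Cohen's convention (0.2 small / 0.5 medium / 0.8 large): medium effect.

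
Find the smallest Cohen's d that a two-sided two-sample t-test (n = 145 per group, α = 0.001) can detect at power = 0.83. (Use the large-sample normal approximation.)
d ≈ 0.50

Minimum detectable effect (two-sample t-test, normal approximation):
d = (z_{α/2} + z_β) / √(n/2)
d = (3.291 + 0.954) / √(145/2)
d = 4.245 / 8.515
d ≈ 0.50

By Cohen's convention (0.2 small / 0.5 medium / 0.8 large): medium effect.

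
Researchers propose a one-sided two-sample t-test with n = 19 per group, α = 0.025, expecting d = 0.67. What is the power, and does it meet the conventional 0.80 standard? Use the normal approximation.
Power ≈ 0.54; the study is underpowered (power < 0.80)

Power calculation (two-sample t-test, normal approximation):
z_β = d · √(n/2) - z_α
z_β = 0.67 · √(19/2) - 1.960
z_β = 0.67 · 3.082 - 1.960
z_β = 0.105

Power = Φ(z_β) = Φ(0.105) ≈ 0.542

Effect size d = 0.67 is medium by Cohen's convention (0.2/0.5/0.8).

Threshold: power ≥ 0.80 is conventionally adequate.
Power ≈ 0.54 → the study is underpowered (power < 0.80).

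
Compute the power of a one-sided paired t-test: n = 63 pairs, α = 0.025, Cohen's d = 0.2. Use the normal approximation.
Power ≈ 0.35

Power calculation (paired t-test, normal approximation):
z_β = d · √n - z_α
z_β = 0.2 · √63 - 1.960
z_β = 0.2 · 7.937 - 1.960
z_β = -0.373

Power = Φ(z_β) = Φ(-0.373) ≈ 0.355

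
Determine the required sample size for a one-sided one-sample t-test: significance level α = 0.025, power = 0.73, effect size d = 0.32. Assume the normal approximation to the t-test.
n = 65

Sample size formula (one-sample t-test, normal approximation):
n = ((z_α + z_β) / d)²

z_α = 1.960 (for α = 0.025, one-sided)
z_β = 0.613 (for power = 0.73)
d = 0.32

n = ((1.960 + 0.613) / 0.32)²
n = (8.041)²
n ≈ 64.66
Round up to the next whole number: n = 65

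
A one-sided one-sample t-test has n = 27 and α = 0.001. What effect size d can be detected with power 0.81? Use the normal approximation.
d ≈ 0.76

Minimum detectable effect (one-sample t-test, normal approximation):
d = (z_α + z_β) / √n
d = (3.090 + 0.878) / √27
d = 3.968 / 5.196
d ≈ 0.76

By Cohen's convention (0.2 small / 0.5 medium / 0.8 large): medium effect.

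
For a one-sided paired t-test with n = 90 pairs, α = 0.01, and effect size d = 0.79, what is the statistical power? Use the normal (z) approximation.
Power ≈ 1.00

Power calculation (paired t-test, normal approximation):
z_β = d · √n - z_α
z_β = 0.79 · √90 - 2.326
z_β = 0.79 · 9.487 - 2.326
z_β = 5.168

Power = Φ(z_β) = Φ(5.168) ≈ 1.000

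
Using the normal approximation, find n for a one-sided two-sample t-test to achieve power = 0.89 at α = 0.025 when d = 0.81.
n = 31 per group

Sample size formula (two-sample t-test, normal approximation):
n = 2 · ((z_α + z_β) / d)²

z_α = 1.960 (for α = 0.025, one-sided)
z_β = 1.227 (for power = 0.89)
d = 0.81

n = 2 · ((1.960 + 1.227) / 0.81)²
n = 2 · (3.935)²
n ≈ 30.97
Round up to the next whole number: n = 31 per group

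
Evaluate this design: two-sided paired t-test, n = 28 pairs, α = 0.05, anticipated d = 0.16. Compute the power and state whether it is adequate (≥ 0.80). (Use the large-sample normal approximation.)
Power ≈ 0.13; the study is underpowered (power < 0.80)

Power calculation (paired t-test, normal approximation):
z_β = d · √n - z_{α/2}
z_β = 0.16 · √28 - 1.960
z_β = 0.16 · 5.292 - 1.960
z_β = -1.113

Power = Φ(z_β) = Φ(-1.113) ≈ 0.133

Effect size d = 0.16 is very small by Cohen's convention (0.2/0.5/0.8).

Threshold: power ≥ 0.80 is conventionally adequate.
Power ≈ 0.13 → the study is underpowered (power < 0.80).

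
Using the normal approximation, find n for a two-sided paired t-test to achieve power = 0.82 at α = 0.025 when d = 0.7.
n = 21 pairs

Sample size formula (paired t-test, normal approximation):
n = ((z_{α/2} + z_β) / d)²

z_{α/2} = 2.241 (for α = 0.025, two-sided)
z_β = 0.915 (for power = 0.82)
d = 0.7

n = ((2.241 + 0.915) / 0.7)²
n = (4.509)²
n ≈ 20.33
Round up to the next whole number: n = 21 pairs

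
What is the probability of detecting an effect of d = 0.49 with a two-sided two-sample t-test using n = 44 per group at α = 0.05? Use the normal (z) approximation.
Power ≈ 0.63

Power calculation (two-sample t-test, normal approximation):
z_β = d · √(n/2) - z_{α/2}
z_β = 0.49 · √(44/2) - 1.960
z_β = 0.49 · 4.690 - 1.960
z_β = 0.338

Power = Φ(z_β) = Φ(0.338) ≈ 0.632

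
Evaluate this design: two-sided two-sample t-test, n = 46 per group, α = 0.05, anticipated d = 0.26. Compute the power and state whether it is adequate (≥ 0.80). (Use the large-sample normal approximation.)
Power ≈ 0.24; the study is underpowered (power < 0.80)

Power calculation (two-sample t-test, normal approximation):
z_β = d · √(n/2) - z_{α/2}
z_β = 0.26 · √(46/2) - 1.960
z_β = 0.26 · 4.796 - 1.960
z_β = -0.713

Power = Φ(z_β) = Φ(-0.713) ≈ 0.238

Effect size d = 0.26 is small by Cohen's convention (0.2/0.5/0.8).

Threshold: power ≥ 0.80 is conventionally adequate.
Power ≈ 0.24 → the study is underpowered (power < 0.80).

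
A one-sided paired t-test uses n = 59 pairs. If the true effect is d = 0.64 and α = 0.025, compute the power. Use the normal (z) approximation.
Power ≈ 1.00

Power calculation (paired t-test, normal approximation):
z_β = d · √n - z_α
z_β = 0.64 · √59 - 1.960
z_β = 0.64 · 7.681 - 1.960
z_β = 2.956

Power = Φ(z_β) = Φ(2.956) ≈ 0.998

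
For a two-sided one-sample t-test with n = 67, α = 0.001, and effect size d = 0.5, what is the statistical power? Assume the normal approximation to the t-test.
Power ≈ 0.79

Power calculation (one-sample t-test, normal approximation):
z_β = d · √n - z_{α/2}
z_β = 0.5 · √67 - 3.291
z_β = 0.5 · 8.185 - 3.291
z_β = 0.802

Power = Φ(z_β) = Φ(0.802) ≈ 0.789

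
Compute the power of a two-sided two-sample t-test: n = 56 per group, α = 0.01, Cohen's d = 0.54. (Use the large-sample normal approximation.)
Power ≈ 0.61

Power calculation (two-sample t-test, normal approximation):
z_β = d · √(n/2) - z_{α/2}
z_β = 0.54 · √(56/2) - 2.576
z_β = 0.54 · 5.292 - 2.576
z_β = 0.282

Power = Φ(z_β) = Φ(0.282) ≈ 0.611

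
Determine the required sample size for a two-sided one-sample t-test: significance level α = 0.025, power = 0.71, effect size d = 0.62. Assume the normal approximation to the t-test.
n = 21

Sample size formula (one-sample t-test, normal approximation):
n = ((z_{α/2} + z_β) / d)²

z_{α/2} = 2.241 (for α = 0.025, two-sided)
z_β = 0.553 (for power = 0.71)
d = 0.62

n = ((2.241 + 0.553) / 0.62)²
n = (4.506)²
n ≈ 20.30
Round up to the next whole number: n = 21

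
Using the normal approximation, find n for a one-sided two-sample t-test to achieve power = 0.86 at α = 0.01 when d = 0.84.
n = 33 per group

Sample size formula (two-sample t-test, normal approximation):
n = 2 · ((z_α + z_β) / d)²

z_α = 2.326 (for α = 0.01, one-sided)
z_β = 1.080 (for power = 0.86)
d = 0.84

n = 2 · ((2.326 + 1.080) / 0.84)²
n = 2 · (4.055)²
n ≈ 32.89
Round up to the next whole number: n = 33 per group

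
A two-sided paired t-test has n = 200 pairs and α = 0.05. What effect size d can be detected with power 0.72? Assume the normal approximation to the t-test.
d ≈ 0.18

Minimum detectable effect (paired t-test, normal approximation):
d = (z_{α/2} + z_β) / √n
d = (1.960 + 0.583) / √200
d = 2.543 / 14.142
d ≈ 0.18

By Cohen's convention (0.2 small / 0.5 medium / 0.8 large): very small effect.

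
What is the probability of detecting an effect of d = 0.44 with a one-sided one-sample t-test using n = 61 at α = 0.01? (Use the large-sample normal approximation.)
Power ≈ 0.87

Power calculation (one-sample t-test, normal approximation):
z_β = d · √n - z_α
z_β = 0.44 · √61 - 2.326
z_β = 0.44 · 7.810 - 2.326
z_β = 1.110

Power = Φ(z_β) = Φ(1.110) ≈ 0.867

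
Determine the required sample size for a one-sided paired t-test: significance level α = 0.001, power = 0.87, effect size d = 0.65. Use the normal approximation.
n = 43 pairs

Sample size formula (paired t-test, normal approximation):
n = ((z_α + z_β) / d)²

z_α = 3.090 (for α = 0.001, one-sided)
z_β = 1.126 (for power = 0.87)
d = 0.65

n = ((3.090 + 1.126) / 0.65)²
n = (6.486)²
n ≈ 42.07
Round up to the next whole number: n = 43 pairs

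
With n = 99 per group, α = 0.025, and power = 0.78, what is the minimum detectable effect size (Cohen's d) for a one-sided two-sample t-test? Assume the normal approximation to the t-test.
d ≈ 0.39

Minimum detectable effect (two-sample t-test, normal approximation):
d = (z_α + z_β) / √(n/2)
d = (1.960 + 0.772) / √(99/2)
d = 2.732 / 7.036
d ≈ 0.39

By Cohen's convention (0.2 small / 0.5 medium / 0.8 large): small effect.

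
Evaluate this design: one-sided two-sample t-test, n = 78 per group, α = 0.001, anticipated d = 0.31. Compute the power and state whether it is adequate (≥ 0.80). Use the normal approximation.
Power ≈ 0.12; the study is underpowered (power < 0.80)

Power calculation (two-sample t-test, normal approximation):
z_β = d · √(n/2) - z_α
z_β = 0.31 · √(78/2) - 3.090
z_β = 0.31 · 6.245 - 3.090
z_β = -1.154

Power = Φ(z_β) = Φ(-1.154) ≈ 0.124

Effect size d = 0.31 is small by Cohen's convention (0.2/0.5/0.8).

Threshold: power ≥ 0.80 is conventionally adequate.
Power ≈ 0.12 → the study is underpowered (power < 0.80).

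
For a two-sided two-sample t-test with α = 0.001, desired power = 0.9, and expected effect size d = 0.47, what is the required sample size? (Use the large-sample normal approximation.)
n = 190 per group

Sample size formula (two-sample t-test, normal approximation):
n = 2 · ((z_{α/2} + z_β) / d)²

z_{α/2} = 3.291 (for α = 0.001, two-sided)
z_β = 1.282 (for power = 0.9)
d = 0.47

n = 2 · ((3.291 + 1.282) / 0.47)²
n = 2 · (9.730)²
n ≈ 189.35
Round up to the next whole number: n = 190 per group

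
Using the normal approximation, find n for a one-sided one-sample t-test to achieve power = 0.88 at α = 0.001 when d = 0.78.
n = 30

Sample size formula (one-sample t-test, normal approximation):
n = ((z_α + z_β) / d)²

z_α = 3.090 (for α = 0.001, one-sided)
z_β = 1.175 (for power = 0.88)
d = 0.78

n = ((3.090 + 1.175) / 0.78)²
n = (5.468)²
n ≈ 29.90
Round up to the next whole number: n = 30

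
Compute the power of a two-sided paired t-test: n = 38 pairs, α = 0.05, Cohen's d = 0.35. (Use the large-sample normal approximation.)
Power ≈ 0.58

Power calculation (paired t-test, normal approximation):
z_β = d · √n - z_{α/2}
z_β = 0.35 · √38 - 1.960
z_β = 0.35 · 6.164 - 1.960
z_β = 0.198

Power = Φ(z_β) = Φ(0.198) ≈ 0.578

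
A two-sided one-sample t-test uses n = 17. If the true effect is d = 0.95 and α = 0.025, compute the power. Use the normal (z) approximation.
Power ≈ 0.95

Power calculation (one-sample t-test, normal approximation):
z_β = d · √n - z_{α/2}
z_β = 0.95 · √17 - 2.241
z_β = 0.95 · 4.123 - 2.241
z_β = 1.676

Power = Φ(z_β) = Φ(1.676) ≈ 0.953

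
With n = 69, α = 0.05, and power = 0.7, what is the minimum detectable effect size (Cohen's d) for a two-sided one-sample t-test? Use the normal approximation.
d ≈ 0.30

Minimum detectable effect (one-sample t-test, normal approximation):
d = (z_{α/2} + z_β) / √n
d = (1.960 + 0.524) / √69
d = 2.484 / 8.307
d ≈ 0.30

By Cohen's convention (0.2 small / 0.5 medium / 0.8 large): small effect.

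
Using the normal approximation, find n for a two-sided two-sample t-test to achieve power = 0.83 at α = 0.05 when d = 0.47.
n = 77 per group

Sample size formula (two-sample t-test, normal approximation):
n = 2 · ((z_{α/2} + z_β) / d)²

z_{α/2} = 1.960 (for α = 0.05, two-sided)
z_β = 0.954 (for power = 0.83)
d = 0.47

n = 2 · ((1.960 + 0.954) / 0.47)²
n = 2 · (6.200)²
n ≈ 76.88
Round up to the next whole number: n = 77 per group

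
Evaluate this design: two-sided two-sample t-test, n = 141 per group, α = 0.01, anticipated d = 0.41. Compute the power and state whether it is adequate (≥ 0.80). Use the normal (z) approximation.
Power ≈ 0.81; the study is adequately powered (power ≥ 0.80)

Power calculation (two-sample t-test, normal approximation):
z_β = d · √(n/2) - z_{α/2}
z_β = 0.41 · √(141/2) - 2.576
z_β = 0.41 · 8.396 - 2.576
z_β = 0.867

Power = Φ(z_β) = Φ(0.867) ≈ 0.807

Effect size d = 0.41 is small by Cohen's convention (0.2/0.5/0.8).

Threshold: power ≥ 0.80 is conventionally adequate.
Power ≈ 0.81 → the study is adequately powered (power ≥ 0.80).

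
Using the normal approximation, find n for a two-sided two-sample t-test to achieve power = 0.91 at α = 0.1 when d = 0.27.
n = 245 per group

Sample size formula (two-sample t-test, normal approximation):
n = 2 · ((z_{α/2} + z_β) / d)²

z_{α/2} = 1.645 (for α = 0.1, two-sided)
z_β = 1.341 (for power = 0.91)
d = 0.27

n = 2 · ((1.645 + 1.341) / 0.27)²
n = 2 · (11.059)²
n ≈ 244.60
Round up to the next whole number: n = 245 per group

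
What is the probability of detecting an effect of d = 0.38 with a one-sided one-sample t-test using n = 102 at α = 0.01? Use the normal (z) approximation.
Power ≈ 0.93

Power calculation (one-sample t-test, normal approximation):
z_β = d · √n - z_α
z_β = 0.38 · √102 - 2.326
z_β = 0.38 · 10.100 - 2.326
z_β = 1.511

Power = Φ(z_β) = Φ(1.511) ≈ 0.935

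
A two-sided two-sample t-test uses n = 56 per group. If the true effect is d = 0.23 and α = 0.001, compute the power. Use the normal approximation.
Power ≈ 0.02

Power calculation (two-sample t-test, normal approximation):
z_β = d · √(n/2) - z_{α/2}
z_β = 0.23 · √(56/2) - 3.291
z_β = 0.23 · 5.292 - 3.291
z_β = -2.073

Power = Φ(z_β) = Φ(-2.073) ≈ 0.019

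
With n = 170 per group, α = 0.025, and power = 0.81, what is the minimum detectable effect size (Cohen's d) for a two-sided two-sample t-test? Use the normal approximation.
d ≈ 0.34

Minimum detectable effect (two-sample t-test, normal approximation):
d = (z_{α/2} + z_β) / √(n/2)
d = (2.241 + 0.878) / √(170/2)
d = 3.119 / 9.220
d ≈ 0.34

By Cohen's convention (0.2 small / 0.5 medium / 0.8 large): small effect.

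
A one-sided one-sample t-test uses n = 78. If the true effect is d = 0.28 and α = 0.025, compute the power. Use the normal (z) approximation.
Power ≈ 0.70

Power calculation (one-sample t-test, normal approximation):
z_β = d · √n - z_α
z_β = 0.28 · √78 - 1.960
z_β = 0.28 · 8.832 - 1.960
z_β = 0.513

Power = Φ(z_β) = Φ(0.513) ≈ 0.696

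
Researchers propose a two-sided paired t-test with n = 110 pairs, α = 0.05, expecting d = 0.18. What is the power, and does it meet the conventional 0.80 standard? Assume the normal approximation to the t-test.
Power ≈ 0.47; the study is underpowered (power < 0.80)

Power calculation (paired t-test, normal approximation):
z_β = d · √n - z_{α/2}
z_β = 0.18 · √110 - 1.960
z_β = 0.18 · 10.488 - 1.960
z_β = -0.072

Power = Φ(z_β) = Φ(-0.072) ≈ 0.471

Effect size d = 0.18 is very small by Cohen's convention (0.2/0.5/0.8).

Threshold: power ≥ 0.80 is conventionally adequate.
Power ≈ 0.47 → the study is underpowered (power < 0.80).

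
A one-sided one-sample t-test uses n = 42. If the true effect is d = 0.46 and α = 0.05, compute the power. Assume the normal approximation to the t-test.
Power ≈ 0.91

Power calculation (one-sample t-test, normal approximation):
z_β = d · √n - z_α
z_β = 0.46 · √42 - 1.645
z_β = 0.46 · 6.481 - 1.645
z_β = 1.336

Power = Φ(z_β) = Φ(1.336) ≈ 0.909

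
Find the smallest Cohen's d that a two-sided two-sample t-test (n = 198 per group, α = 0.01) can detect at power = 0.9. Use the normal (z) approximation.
d ≈ 0.39

Minimum detectable effect (two-sample t-test, normal approximation):
d = (z_{α/2} + z_β) / √(n/2)
d = (2.576 + 1.282) / √(198/2)
d = 3.857 / 9.950
d ≈ 0.39

By Cohen's convention (0.2 small / 0.5 medium / 0.8 large): small effect.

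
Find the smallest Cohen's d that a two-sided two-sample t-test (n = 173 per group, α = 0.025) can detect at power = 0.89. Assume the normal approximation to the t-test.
d ≈ 0.37

Minimum detectable effect (two-sample t-test, normal approximation):
d = (z_{α/2} + z_β) / √(n/2)
d = (2.241 + 1.227) / √(173/2)
d = 3.468 / 9.301
d ≈ 0.37

By Cohen's convention (0.2 small / 0.5 medium / 0.8 large): small effect.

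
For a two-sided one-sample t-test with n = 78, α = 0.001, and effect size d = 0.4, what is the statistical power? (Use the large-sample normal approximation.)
Power ≈ 0.60

Power calculation (one-sample t-test, normal approximation):
z_β = d · √n - z_{α/2}
z_β = 0.4 · √78 - 3.291
z_β = 0.4 · 8.832 - 3.291
z_β = 0.242

Power = Φ(z_β) = Φ(0.242) ≈ 0.596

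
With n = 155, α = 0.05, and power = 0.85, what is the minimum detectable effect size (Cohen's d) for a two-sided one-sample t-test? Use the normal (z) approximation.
d ≈ 0.24

Minimum detectable effect (one-sample t-test, normal approximation):
d = (z_{α/2} + z_β) / √n
d = (1.960 + 1.036) / √155
d = 2.996 / 12.450
d ≈ 0.24

By Cohen's convention (0.2 small / 0.5 medium / 0.8 large): small effect.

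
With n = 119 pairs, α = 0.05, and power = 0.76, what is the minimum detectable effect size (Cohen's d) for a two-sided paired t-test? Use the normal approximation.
d ≈ 0.24

Minimum detectable effect (paired t-test, normal approximation):
d = (z_{α/2} + z_β) / √n
d = (1.960 + 0.706) / √119
d = 2.666 / 10.909
d ≈ 0.24

By Cohen's convention (0.2 small / 0.5 medium / 0.8 large): small effect.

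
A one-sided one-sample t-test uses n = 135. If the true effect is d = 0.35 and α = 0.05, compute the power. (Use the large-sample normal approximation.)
Power ≈ 0.99

Power calculation (one-sample t-test, normal approximation):
z_β = d · √n - z_α
z_β = 0.35 · √135 - 1.645
z_β = 0.35 · 11.619 - 1.645
z_β = 2.422

Power = Φ(z_β) = Φ(2.422) ≈ 0.992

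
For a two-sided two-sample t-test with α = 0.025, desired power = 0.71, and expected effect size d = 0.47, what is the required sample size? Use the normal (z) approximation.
n = 71 per group

Sample size formula (two-sample t-test, normal approximation):
n = 2 · ((z_{α/2} + z_β) / d)²

z_{α/2} = 2.241 (for α = 0.025, two-sided)
z_β = 0.553 (for power = 0.71)
d = 0.47

n = 2 · ((2.241 + 0.553) / 0.47)²
n = 2 · (5.945)²
n ≈ 70.69
Round up to the next whole number: n = 71 per group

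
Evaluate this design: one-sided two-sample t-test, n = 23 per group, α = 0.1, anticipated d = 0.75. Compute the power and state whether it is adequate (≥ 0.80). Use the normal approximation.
Power ≈ 0.90; the study is adequately powered (power ≥ 0.80)

Power calculation (two-sample t-test, normal approximation):
z_β = d · √(n/2) - z_α
z_β = 0.75 · √(23/2) - 1.282
z_β = 0.75 · 3.391 - 1.282
z_β = 1.262

Power = Φ(z_β) = Φ(1.262) ≈ 0.896

Effect size d = 0.75 is medium by Cohen's convention (0.2/0.5/0.8).

Threshold: power ≥ 0.80 is conventionally adequate.
Power ≈ 0.90 → the study is adequately powered (power ≥ 0.80).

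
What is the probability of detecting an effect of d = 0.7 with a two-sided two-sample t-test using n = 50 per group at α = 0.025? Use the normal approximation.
Power ≈ 0.90

Power calculation (two-sample t-test, normal approximation):
z_β = d · √(n/2) - z_{α/2}
z_β = 0.7 · √(50/2) - 2.241
z_β = 0.7 · 5.000 - 2.241
z_β = 1.259

Power = Φ(z_β) = Φ(1.259) ≈ 0.896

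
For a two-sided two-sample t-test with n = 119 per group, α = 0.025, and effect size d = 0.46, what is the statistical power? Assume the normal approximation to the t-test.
Power ≈ 0.90

Power calculation (two-sample t-test, normal approximation):
z_β = d · √(n/2) - z_{α/2}
z_β = 0.46 · √(119/2) - 2.241
z_β = 0.46 · 7.714 - 2.241
z_β = 1.307

Power = Φ(z_β) = Φ(1.307) ≈ 0.904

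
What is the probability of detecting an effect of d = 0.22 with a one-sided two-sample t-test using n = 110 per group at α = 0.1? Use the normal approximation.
Power ≈ 0.64

Power calculation (two-sample t-test, normal approximation):
z_β = d · √(n/2) - z_α
z_β = 0.22 · √(110/2) - 1.282
z_β = 0.22 · 7.416 - 1.282
z_β = 0.350

Power = Φ(z_β) = Φ(0.350) ≈ 0.637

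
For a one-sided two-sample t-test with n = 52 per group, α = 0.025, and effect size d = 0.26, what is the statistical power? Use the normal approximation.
Power ≈ 0.26

Power calculation (two-sample t-test, normal approximation):
z_β = d · √(n/2) - z_α
z_β = 0.26 · √(52/2) - 1.960
z_β = 0.26 · 5.099 - 1.960
z_β = -0.634

Power = Φ(z_β) = Φ(-0.634) ≈ 0.263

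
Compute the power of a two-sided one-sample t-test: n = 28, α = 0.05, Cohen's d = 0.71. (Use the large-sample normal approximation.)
Power ≈ 0.96

Power calculation (one-sample t-test, normal approximation):
z_β = d · √n - z_{α/2}
z_β = 0.71 · √28 - 1.960
z_β = 0.71 · 5.292 - 1.960
z_β = 1.797

Power = Φ(z_β) = Φ(1.797) ≈ 0.964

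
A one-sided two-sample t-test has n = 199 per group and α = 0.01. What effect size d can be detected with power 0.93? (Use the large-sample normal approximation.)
d ≈ 0.38

Minimum detectable effect (two-sample t-test, normal approximation):
d = (z_α + z_β) / √(n/2)
d = (2.326 + 1.476) / √(199/2)
d = 3.802 / 9.975
d ≈ 0.38

By Cohen's convention (0.2 small / 0.5 medium / 0.8 large): small effect.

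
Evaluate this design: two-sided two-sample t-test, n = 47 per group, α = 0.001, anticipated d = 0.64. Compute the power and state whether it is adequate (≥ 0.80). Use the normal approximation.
Power ≈ 0.43; the study is underpowered (power < 0.80)

Power calculation (two-sample t-test, normal approximation):
z_β = d · √(n/2) - z_{α/2}
z_β = 0.64 · √(47/2) - 3.291
z_β = 0.64 · 4.848 - 3.291
z_β = -0.188

Power = Φ(z_β) = Φ(-0.188) ≈ 0.425

Effect size d = 0.64 is medium by Cohen's convention (0.2/0.5/0.8).

Threshold: power ≥ 0.80 is conventionally adequate.
Power ≈ 0.43 → the study is underpowered (power < 0.80).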